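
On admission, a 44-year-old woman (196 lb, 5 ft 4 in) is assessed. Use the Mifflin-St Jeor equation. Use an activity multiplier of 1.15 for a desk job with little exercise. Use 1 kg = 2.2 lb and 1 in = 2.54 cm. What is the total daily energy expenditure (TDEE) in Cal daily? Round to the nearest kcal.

Convert to metric: weight = 196 ÷ 2.2 = 89.0909 kg; height = (5×12 + 4) × 2.54 = 64 × 2.54 = 162.56 cm.
Mifflin-St Jeor (female): BMR = 10(89.0909) + 6.25(162.56) − 5(44) − 161 = 890.9091 + 1016 − 220 − 161 = 1525.9091 kcal/day.
TEE = BMR × activity factor = 1525.9091 × 1.15 = 1754.7955 kcal/day.

1755 Cal daily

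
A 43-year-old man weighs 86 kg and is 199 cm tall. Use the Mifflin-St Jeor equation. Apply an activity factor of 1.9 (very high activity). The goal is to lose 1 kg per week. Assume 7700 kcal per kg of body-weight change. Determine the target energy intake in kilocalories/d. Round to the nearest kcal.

Mifflin-St Jeor (male): BMR = 10(86) + 6.25(199) − 5(43) + 5 = 860 + 1243.75 − 215 + 5 = 1893.75 kcal/day.
TEE = 1893.75 × 1.9 = 3598.125 kcal/day.
Required daily deficit = 1 × 7700 ÷ 7 = 1100 kcal/day.
Target intake = 3598.125 − 1100 = 2498.125 kcal/day.

2498 kilocalories/d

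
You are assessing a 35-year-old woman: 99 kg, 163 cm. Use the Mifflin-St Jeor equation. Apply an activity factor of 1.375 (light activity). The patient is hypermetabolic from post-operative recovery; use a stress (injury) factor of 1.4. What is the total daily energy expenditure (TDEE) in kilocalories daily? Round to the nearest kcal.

Mifflin-St Jeor (female): BMR = 10(99) + 6.25(163) − 5(35) − 161 = 990 + 1018.75 − 175 − 161 = 1672.75 kcal/day.
TEE = BMR × activity factor = 1672.75 × 1.375 = 2300.0313 kcal/day.
Apply stress factor: 2300.0313 × 1.4 = 3220.0438 kcal/day.

3220 kilocalories daily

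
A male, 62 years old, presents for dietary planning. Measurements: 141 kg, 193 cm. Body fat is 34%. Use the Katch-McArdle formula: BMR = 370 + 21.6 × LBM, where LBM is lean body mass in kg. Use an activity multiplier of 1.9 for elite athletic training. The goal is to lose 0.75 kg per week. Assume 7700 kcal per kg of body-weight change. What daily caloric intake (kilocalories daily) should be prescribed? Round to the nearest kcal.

LBM = 141 × (1 − 0.34) = 93.06 kg. Katch-McArdle: BMR = 370 + 21.6 × 93.06 = 2380.096 kcal/day.
TEE = 2380.096 × 1.9 = 4522.1824 kcal/day.
Required daily deficit = 0.75 × 7700 ÷ 7 = 825 kcal/day.
Target intake = 4522.1824 − 825 = 3697.1824 kcal/day.

3697 kilocalories daily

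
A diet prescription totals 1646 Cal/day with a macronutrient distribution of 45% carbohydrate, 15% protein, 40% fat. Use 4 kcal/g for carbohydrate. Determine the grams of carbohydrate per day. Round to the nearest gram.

Carbohydrate energy = 45% × 1646 = 740.7 kcal.
At 4 kcal/g: 740.7 ÷ 4 = 185.175 g.

185 g/day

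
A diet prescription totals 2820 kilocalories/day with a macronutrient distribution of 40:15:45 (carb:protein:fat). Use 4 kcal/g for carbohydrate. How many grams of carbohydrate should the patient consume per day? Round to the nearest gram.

Carbohydrate energy = 40% × 2820 = 1128 kcal.
At 4 kcal/g: 1128 ÷ 4 = 282 g.

282 g/day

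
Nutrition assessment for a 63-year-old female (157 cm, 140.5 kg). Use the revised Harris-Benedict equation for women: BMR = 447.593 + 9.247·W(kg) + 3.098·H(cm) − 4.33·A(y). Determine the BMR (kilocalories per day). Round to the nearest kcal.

1960 kilocalories per day

Harris-Benedict: BMR = 447.593 + 9.247(140.5) + 3.098(157) − 4.33(63) = 1960.3925 kcal/day.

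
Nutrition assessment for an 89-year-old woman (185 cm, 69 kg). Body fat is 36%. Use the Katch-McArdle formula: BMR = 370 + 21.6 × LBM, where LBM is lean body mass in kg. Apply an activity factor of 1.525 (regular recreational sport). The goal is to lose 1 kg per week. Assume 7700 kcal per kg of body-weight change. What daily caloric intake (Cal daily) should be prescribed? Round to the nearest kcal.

919 Cal daily

LBM = 69 × (1 − 0.36) = 44.16 kg. Katch-McArdle: BMR = 370 + 21.6 × 44.16 = 1323.856 kcal/day.
TEE = 1323.856 × 1.525 = 2018.8804 kcal/day.
Required daily deficit = 1 × 7700 ÷ 7 = 1100 kcal/day.
Target intake = 2018.8804 − 1100 = 918.8804 kcal/day.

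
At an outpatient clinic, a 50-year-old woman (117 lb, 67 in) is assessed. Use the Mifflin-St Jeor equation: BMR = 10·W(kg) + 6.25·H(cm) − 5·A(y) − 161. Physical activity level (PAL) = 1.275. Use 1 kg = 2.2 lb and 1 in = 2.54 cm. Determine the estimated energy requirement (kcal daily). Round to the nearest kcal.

Convert to metric: weight = 117 ÷ 2.2 = 53.1818 kg; height = 67 × 2.54 = 170.18 cm.
Mifflin-St Jeor (female): BMR = 10(53.1818) + 6.25(170.18) − 5(50) − 161 = 531.8182 + 1063.625 − 250 − 161 = 1184.4432 kcal/day.
TEE = BMR × activity factor = 1184.4432 × 1.275 = 1510.1651 kcal/day.

1510 kcal daily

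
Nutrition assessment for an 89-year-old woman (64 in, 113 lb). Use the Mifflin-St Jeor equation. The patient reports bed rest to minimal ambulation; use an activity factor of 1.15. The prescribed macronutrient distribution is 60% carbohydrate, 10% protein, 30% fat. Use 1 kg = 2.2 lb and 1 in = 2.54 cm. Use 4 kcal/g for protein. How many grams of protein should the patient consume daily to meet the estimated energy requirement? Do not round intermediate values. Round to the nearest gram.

Convert to metric: weight = 113 ÷ 2.2 = 51.3636 kg; height = 64 × 2.54 = 162.56 cm.
Mifflin-St Jeor (female): BMR = 10(51.3636) + 6.25(162.56) − 5(89) − 161 = 513.6364 + 1016 − 445 − 161 = 923.6364 kcal/day.
TEE = 923.6364 × 1.15 = 1062.1818 kcal/day.
Protein energy = 10% × 1062.1818 = 106.2182 kcal.
Protein = 106.2182 ÷ 4 kcal/g = 26.5545 g.

27 g/day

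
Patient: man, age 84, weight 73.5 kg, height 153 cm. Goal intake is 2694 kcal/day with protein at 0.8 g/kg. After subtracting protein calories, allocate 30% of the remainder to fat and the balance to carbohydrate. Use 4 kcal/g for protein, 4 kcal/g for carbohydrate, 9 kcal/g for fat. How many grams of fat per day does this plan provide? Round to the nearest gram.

Protein = 0.8 × 73.5 = 58.8 g → 58.8 × 4 = 235.2 kcal.
Non-protein calories = 2694 − 235.2 = 2458.8 kcal.
Fat: 30% × 2458.8 = 737.64 kcal; carbohydrate: 1721.16 kcal.
Fat: 737.64 kcal ÷ 9 kcal/g = 81.96 g.

82 g/day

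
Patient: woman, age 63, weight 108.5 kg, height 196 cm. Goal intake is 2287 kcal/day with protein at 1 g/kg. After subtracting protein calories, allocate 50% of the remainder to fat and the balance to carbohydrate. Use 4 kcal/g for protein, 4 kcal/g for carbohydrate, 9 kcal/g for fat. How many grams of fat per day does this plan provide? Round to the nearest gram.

103 g/day

Protein = 1 × 108.5 = 108.5 g → 108.5 × 4 = 434 kcal.
Non-protein calories = 2287 − 434 = 1853 kcal.
Fat: 50% × 1853 = 926.5 kcal; carbohydrate: 926.5 kcal.
Fat: 926.5 kcal ÷ 9 kcal/g = 102.9444 g.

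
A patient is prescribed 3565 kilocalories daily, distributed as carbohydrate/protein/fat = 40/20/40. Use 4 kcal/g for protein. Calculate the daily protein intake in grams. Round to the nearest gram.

178 g/day

Protein energy = 20% × 3565 = 713 kcal.
At 4 kcal/g: 713 ÷ 4 = 178.25 g.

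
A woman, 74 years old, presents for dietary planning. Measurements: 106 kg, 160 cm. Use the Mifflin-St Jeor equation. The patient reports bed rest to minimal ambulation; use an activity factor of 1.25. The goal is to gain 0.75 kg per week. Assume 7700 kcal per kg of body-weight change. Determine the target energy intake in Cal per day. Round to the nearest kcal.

2736 Cal per day

Mifflin-St Jeor (female): BMR = 10(106) + 6.25(160) − 5(74) − 161 = 1060 + 1000 − 370 − 161 = 1529 kcal/day.
TEE = 1529 × 1.25 = 1911.25 kcal/day.
Required daily surplus = 0.75 × 7700 ÷ 7 = 825 kcal/day.
Target intake = 1911.25 + 825 = 2736.25 kcal/day.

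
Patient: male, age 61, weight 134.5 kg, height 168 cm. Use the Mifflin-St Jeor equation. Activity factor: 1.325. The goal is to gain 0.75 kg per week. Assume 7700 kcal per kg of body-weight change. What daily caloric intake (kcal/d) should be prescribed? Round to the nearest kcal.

3601 kcal/d

Mifflin-St Jeor (male): BMR = 10(134.5) + 6.25(168) − 5(61) + 5 = 1345 + 1050 − 305 + 5 = 2095 kcal/day.
TEE = 2095 × 1.325 = 2775.875 kcal/day.
Required daily surplus = 0.75 × 7700 ÷ 7 = 825 kcal/day.
Target intake = 2775.875 + 825 = 3600.875 kcal/day.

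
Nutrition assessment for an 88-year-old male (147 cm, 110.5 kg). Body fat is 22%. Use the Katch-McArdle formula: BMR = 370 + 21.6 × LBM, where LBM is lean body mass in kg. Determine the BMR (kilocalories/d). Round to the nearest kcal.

2232 kilocalories/d

LBM = 110.5 × (1 − 0.22) = 86.19 kg. Katch-McArdle: BMR = 370 + 21.6 × 86.19 = 2231.704 kcal/day.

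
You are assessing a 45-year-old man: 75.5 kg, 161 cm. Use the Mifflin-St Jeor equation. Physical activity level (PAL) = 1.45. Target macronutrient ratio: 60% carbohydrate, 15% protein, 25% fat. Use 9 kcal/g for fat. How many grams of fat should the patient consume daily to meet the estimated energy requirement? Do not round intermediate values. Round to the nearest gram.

Mifflin-St Jeor (male): BMR = 10(75.5) + 6.25(161) − 5(45) + 5 = 755 + 1006.25 − 225 + 5 = 1541.25 kcal/day.
TEE = 1541.25 × 1.45 = 2234.8125 kcal/day.
Fat energy = 25% × 2234.8125 = 558.7031 kcal.
Fat = 558.7031 ÷ 9 kcal/g = 62.0781 g.

62 g/day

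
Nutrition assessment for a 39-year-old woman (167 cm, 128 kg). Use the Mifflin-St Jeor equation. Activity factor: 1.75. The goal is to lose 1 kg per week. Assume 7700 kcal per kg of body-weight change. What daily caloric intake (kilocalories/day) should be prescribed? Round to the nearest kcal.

2344 kilocalories/day

Mifflin-St Jeor (female): BMR = 10(128) + 6.25(167) − 5(39) − 161 = 1280 + 1043.75 − 195 − 161 = 1967.75 kcal/day.
TEE = 1967.75 × 1.75 = 3443.5625 kcal/day.
Required daily deficit = 1 × 7700 ÷ 7 = 1100 kcal/day.
Target intake = 3443.5625 − 1100 = 2343.5625 kcal/day.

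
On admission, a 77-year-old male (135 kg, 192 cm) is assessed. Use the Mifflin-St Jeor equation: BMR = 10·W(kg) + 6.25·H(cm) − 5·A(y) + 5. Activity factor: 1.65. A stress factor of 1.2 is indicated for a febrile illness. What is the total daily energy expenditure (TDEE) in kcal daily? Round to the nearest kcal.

4297 kcal daily

Mifflin-St Jeor (male): BMR = 10(135) + 6.25(192) − 5(77) + 5 = 1350 + 1200 − 385 + 5 = 2170 kcal/day.
TEE = BMR × activity factor = 2170 × 1.65 = 3580.5 kcal/day.
Apply stress factor: 3580.5 × 1.2 = 4296.6 kcal/day.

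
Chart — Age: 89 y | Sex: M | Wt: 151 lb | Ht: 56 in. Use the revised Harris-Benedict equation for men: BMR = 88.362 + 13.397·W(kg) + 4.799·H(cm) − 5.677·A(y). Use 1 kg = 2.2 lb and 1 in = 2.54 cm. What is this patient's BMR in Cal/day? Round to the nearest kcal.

Convert to metric: weight = 151 ÷ 2.2 = 68.6364 kg; height = 56 × 2.54 = 142.24 cm.
Harris-Benedict: BMR = 88.362 + 13.397(68.6364) + 4.799(142.24) − 5.677(89) = 1185.2401 kcal/day.

1185 Cal/day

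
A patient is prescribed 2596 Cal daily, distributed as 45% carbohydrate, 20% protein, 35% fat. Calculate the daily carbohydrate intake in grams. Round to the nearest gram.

Carbohydrate energy = 45% × 2596 = 1168.2 kcal.
At 4 kcal/g: 1168.2 ÷ 4 = 292.05 g.

292 g/day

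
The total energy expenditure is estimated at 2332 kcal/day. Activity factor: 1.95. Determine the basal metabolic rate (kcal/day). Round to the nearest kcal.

1196 kcal/day

BMR = TEE ÷ activity factor = 2332 ÷ 1.95 = 1195.8974 kcal/day.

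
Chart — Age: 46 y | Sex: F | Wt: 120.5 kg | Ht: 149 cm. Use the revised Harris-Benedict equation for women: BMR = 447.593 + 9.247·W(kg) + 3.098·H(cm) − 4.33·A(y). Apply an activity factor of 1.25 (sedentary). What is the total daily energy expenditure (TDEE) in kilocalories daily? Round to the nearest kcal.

2280 kilocalories daily

Harris-Benedict: BMR = 447.593 + 9.247(120.5) + 3.098(149) − 4.33(46) = 1824.2785 kcal/day.
TEE = BMR × activity factor = 1824.2785 × 1.25 = 2280.3481 kcal/day.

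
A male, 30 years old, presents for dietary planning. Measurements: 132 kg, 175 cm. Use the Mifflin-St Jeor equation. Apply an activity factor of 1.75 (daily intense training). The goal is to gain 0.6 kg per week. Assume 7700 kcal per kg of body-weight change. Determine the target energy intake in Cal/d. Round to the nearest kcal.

Mifflin-St Jeor (male): BMR = 10(132) + 6.25(175) − 5(30) + 5 = 1320 + 1093.75 − 150 + 5 = 2268.75 kcal/day.
TEE = 2268.75 × 1.75 = 3970.3125 kcal/day.
Required daily surplus = 0.6 × 7700 ÷ 7 = 660 kcal/day.
Target intake = 3970.3125 + 660 = 4630.3125 kcal/day.

4630 Cal/d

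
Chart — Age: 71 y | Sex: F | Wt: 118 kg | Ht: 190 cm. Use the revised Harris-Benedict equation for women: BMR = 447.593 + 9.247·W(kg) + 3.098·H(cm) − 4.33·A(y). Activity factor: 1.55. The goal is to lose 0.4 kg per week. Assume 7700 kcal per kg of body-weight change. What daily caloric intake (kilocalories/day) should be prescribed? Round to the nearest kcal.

Harris-Benedict: BMR = 447.593 + 9.247(118) + 3.098(190) − 4.33(71) = 1819.929 kcal/day.
TEE = 1819.929 × 1.55 = 2820.89 kcal/day.
Required daily deficit = 0.4 × 7700 ÷ 7 = 440 kcal/day.
Target intake = 2820.89 − 440 = 2380.89 kcal/day.

2381 kilocalories/day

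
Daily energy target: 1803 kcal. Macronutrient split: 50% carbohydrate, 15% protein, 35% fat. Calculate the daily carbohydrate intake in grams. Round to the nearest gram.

225 g/day

Carbohydrate energy = 50% × 1803 = 901.5 kcal.
At 4 kcal/g: 901.5 ÷ 4 = 225.375 g.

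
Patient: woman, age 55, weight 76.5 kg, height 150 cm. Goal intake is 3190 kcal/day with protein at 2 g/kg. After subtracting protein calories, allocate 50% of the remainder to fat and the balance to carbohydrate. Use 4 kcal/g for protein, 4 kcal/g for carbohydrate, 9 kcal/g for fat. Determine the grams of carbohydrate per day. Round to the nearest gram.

Protein = 2 × 76.5 = 153 g → 153 × 4 = 612 kcal.
Non-protein calories = 3190 − 612 = 2578 kcal.
Fat: 50% × 2578 = 1289 kcal; carbohydrate: 1289 kcal.
Carbohydrate: 1289 kcal ÷ 4 kcal/g = 322.25 g.

322 g/day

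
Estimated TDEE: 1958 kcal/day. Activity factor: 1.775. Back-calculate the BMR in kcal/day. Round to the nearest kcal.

BMR = TEE ÷ activity factor = 1958 ÷ 1.775 = 1103.0986 kcal/day.

1103 kcal/day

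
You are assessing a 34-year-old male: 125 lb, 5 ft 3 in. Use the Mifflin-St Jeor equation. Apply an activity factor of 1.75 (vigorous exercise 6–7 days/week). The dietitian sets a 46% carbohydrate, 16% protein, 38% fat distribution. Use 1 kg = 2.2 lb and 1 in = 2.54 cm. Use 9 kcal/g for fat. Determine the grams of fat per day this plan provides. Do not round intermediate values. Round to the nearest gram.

104 g/day

Convert to metric: weight = 125 ÷ 2.2 = 56.8182 kg; height = (5×12 + 3) × 2.54 = 63 × 2.54 = 160.02 cm.
Mifflin-St Jeor (male): BMR = 10(56.8182) + 6.25(160.02) − 5(34) + 5 = 568.1818 + 1000.125 − 170 + 5 = 1403.3068 kcal/day.
TEE = 1403.3068 × 1.75 = 2455.7869 kcal/day.
Fat energy = 38% × 2455.7869 = 933.199 kcal.
Fat = 933.199 ÷ 9 kcal/g = 103.6888 g.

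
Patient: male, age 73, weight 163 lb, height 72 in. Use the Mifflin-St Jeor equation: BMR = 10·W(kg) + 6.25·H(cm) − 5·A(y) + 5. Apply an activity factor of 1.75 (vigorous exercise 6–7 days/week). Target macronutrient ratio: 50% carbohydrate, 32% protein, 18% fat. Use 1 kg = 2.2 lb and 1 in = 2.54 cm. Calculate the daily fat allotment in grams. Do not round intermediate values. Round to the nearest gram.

53 g/day

Convert to metric: weight = 163 ÷ 2.2 = 74.0909 kg; height = 72 × 2.54 = 182.88 cm.
Mifflin-St Jeor (male): BMR = 10(74.0909) + 6.25(182.88) − 5(73) + 5 = 740.9091 + 1143 − 365 + 5 = 1523.9091 kcal/day.
TEE = 1523.9091 × 1.75 = 2666.8409 kcal/day.
Fat energy = 18% × 2666.8409 = 480.0314 kcal.
Fat = 480.0314 ÷ 9 kcal/g = 53.3368 g.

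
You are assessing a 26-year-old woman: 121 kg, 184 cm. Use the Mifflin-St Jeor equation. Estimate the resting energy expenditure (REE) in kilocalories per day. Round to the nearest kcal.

2069 kilocalories per day

Mifflin-St Jeor (female): BMR = 10(121) + 6.25(184) − 5(26) − 161 = 1210 + 1150 − 130 − 161 = 2069 kcal/day.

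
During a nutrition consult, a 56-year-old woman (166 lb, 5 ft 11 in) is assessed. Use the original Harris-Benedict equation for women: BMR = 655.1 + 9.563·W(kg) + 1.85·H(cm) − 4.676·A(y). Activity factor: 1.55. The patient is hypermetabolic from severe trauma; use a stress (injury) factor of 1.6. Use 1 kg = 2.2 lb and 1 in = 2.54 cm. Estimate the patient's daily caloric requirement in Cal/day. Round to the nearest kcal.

Convert to metric: weight = 166 ÷ 2.2 = 75.4545 kg; height = (5×12 + 11) × 2.54 = 71 × 2.54 = 180.34 cm.
Harris-Benedict: BMR = 655.1 + 9.563(75.4545) + 1.85(180.34) − 4.676(56) = 1448.4448 kcal/day.
TEE = BMR × activity factor = 1448.4448 × 1.55 = 2245.0895 kcal/day.
Apply stress factor: 2245.0895 × 1.6 = 3592.1431 kcal/day.

3592 Cal/day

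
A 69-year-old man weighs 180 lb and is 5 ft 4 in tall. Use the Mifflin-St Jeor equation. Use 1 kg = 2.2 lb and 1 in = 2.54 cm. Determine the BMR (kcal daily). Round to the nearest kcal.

1494 kcal daily

Convert to metric: weight = 180 ÷ 2.2 = 81.8182 kg; height = (5×12 + 4) × 2.54 = 64 × 2.54 = 162.56 cm.
Mifflin-St Jeor (male): BMR = 10(81.8182) + 6.25(162.56) − 5(69) + 5 = 818.1818 + 1016 − 345 + 5 = 1494.1818 kcal/day.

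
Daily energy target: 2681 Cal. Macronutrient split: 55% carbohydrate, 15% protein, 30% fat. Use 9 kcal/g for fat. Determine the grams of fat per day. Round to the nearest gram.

89 g/day

Fat energy = 30% × 2681 = 804.3 kcal.
At 9 kcal/g: 804.3 ÷ 9 = 89.3667 g.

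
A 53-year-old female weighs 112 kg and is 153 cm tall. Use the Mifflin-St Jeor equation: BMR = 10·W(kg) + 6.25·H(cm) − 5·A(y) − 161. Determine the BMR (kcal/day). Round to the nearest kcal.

Mifflin-St Jeor (female): BMR = 10(112) + 6.25(153) − 5(53) − 161 = 1120 + 956.25 − 265 − 161 = 1650.25 kcal/day.

1650 kcal/day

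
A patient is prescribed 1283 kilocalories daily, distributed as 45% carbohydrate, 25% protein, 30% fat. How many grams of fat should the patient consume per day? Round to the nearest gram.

43 g/day

Fat energy = 30% × 1283 = 384.9 kcal.
At 9 kcal/g: 384.9 ÷ 9 = 42.7667 g.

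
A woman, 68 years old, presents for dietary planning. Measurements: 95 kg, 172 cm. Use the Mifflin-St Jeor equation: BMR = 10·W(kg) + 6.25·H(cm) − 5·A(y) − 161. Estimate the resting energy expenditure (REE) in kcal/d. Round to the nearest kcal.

1524 kcal/d

Mifflin-St Jeor (female): BMR = 10(95) + 6.25(172) − 5(68) − 161 = 950 + 1075 − 340 − 161 = 1524 kcal/day.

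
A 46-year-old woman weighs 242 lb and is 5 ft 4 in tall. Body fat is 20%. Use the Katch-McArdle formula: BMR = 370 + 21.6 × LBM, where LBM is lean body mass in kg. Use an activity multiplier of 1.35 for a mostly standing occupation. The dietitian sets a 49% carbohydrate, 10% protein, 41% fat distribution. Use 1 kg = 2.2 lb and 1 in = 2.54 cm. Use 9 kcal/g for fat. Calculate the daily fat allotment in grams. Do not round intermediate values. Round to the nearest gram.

140 g/day

Convert to metric: weight = 242 ÷ 2.2 = 110 kg; height = (5×12 + 4) × 2.54 = 64 × 2.54 = 162.56 cm.
LBM = 110 × (1 − 0.2) = 88 kg. Katch-McArdle: BMR = 370 + 21.6 × 88 = 2270.8 kcal/day.
TEE = 2270.8 × 1.35 = 3065.58 kcal/day.
Fat energy = 41% × 3065.58 = 1256.8878 kcal.
Fat = 1256.8878 ÷ 9 kcal/g = 139.6542 g.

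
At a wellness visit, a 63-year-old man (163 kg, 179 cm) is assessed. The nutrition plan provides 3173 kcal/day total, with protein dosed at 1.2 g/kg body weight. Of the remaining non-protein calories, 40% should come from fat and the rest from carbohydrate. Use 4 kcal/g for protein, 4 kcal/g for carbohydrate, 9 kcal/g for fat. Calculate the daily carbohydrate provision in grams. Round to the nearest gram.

Protein = 1.2 × 163 = 195.6 g → 195.6 × 4 = 782.4 kcal.
Non-protein calories = 3173 − 782.4 = 2390.6 kcal.
Fat: 40% × 2390.6 = 956.24 kcal; carbohydrate: 1434.36 kcal.
Carbohydrate: 1434.36 kcal ÷ 4 kcal/g = 358.59 g.

359 g/day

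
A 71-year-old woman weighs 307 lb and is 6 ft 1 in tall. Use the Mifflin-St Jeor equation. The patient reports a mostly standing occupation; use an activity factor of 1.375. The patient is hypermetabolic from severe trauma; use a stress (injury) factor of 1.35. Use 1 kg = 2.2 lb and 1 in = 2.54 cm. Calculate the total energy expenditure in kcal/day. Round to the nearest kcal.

Convert to metric: weight = 307 ÷ 2.2 = 139.5455 kg; height = (6×12 + 1) × 2.54 = 73 × 2.54 = 185.42 cm.
Mifflin-St Jeor (female): BMR = 10(139.5455) + 6.25(185.42) − 5(71) − 161 = 1395.4545 + 1158.875 − 355 − 161 = 2038.3295 kcal/day.
TEE = BMR × activity factor = 2038.3295 × 1.375 = 2802.7031 kcal/day.
Apply stress factor: 2802.7031 × 1.35 = 3783.6492 kcal/day.

3784 kcal/day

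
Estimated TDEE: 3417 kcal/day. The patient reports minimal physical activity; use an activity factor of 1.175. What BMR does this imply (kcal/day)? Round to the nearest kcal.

2908 kcal/day

BMR = TEE ÷ activity factor = 3417 ÷ 1.175 = 2908.0851 kcal/day.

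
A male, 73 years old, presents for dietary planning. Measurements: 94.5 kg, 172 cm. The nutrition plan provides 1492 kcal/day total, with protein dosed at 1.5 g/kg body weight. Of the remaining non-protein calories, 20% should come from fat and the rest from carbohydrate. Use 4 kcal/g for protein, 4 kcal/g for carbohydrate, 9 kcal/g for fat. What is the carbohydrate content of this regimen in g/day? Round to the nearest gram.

Protein = 1.5 × 94.5 = 141.75 g → 141.75 × 4 = 567 kcal.
Non-protein calories = 1492 − 567 = 925 kcal.
Fat: 20% × 925 = 185 kcal; carbohydrate: 740 kcal.
Carbohydrate: 740 kcal ÷ 4 kcal/g = 185 g.

185 g/day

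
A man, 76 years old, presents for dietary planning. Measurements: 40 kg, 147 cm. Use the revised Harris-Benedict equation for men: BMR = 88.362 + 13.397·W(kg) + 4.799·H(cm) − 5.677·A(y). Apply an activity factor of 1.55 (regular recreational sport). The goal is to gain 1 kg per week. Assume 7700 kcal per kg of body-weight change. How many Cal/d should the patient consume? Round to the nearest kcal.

2492 Cal/d

Harris-Benedict: BMR = 88.362 + 13.397(40) + 4.799(147) − 5.677(76) = 898.243 kcal/day.
TEE = 898.243 × 1.55 = 1392.2767 kcal/day.
Required daily surplus = 1 × 7700 ÷ 7 = 1100 kcal/day.
Target intake = 1392.2767 + 1100 = 2492.2767 kcal/day.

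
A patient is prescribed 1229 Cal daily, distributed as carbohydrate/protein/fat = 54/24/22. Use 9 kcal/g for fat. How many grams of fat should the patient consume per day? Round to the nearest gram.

30 g/day

Fat energy = 22% × 1229 = 270.38 kcal.
At 9 kcal/g: 270.38 ÷ 9 = 30.0422 g.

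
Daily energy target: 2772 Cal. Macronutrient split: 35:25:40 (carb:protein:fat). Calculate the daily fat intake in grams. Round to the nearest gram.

123 g/day

Fat energy = 40% × 2772 = 1108.8 kcal.
At 9 kcal/g: 1108.8 ÷ 9 = 123.2 g.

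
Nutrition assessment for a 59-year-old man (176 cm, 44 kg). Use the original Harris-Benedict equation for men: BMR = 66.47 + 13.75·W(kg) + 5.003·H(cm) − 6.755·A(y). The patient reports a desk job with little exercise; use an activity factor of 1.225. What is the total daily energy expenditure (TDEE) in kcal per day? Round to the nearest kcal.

1413 kcal per day

Harris-Benedict: BMR = 66.47 + 13.75(44) + 5.003(176) − 6.755(59) = 1153.453 kcal/day.
TEE = BMR × activity factor = 1153.453 × 1.225 = 1412.9799 kcal/day.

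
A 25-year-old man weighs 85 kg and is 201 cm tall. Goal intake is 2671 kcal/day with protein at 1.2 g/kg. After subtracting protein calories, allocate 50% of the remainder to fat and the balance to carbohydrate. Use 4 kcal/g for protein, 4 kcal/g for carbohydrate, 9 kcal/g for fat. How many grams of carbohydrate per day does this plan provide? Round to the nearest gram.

Protein = 1.2 × 85 = 102 g → 102 × 4 = 408 kcal.
Non-protein calories = 2671 − 408 = 2263 kcal.
Fat: 50% × 2263 = 1131.5 kcal; carbohydrate: 1131.5 kcal.
Carbohydrate: 1131.5 kcal ÷ 4 kcal/g = 282.875 g.

283 g/day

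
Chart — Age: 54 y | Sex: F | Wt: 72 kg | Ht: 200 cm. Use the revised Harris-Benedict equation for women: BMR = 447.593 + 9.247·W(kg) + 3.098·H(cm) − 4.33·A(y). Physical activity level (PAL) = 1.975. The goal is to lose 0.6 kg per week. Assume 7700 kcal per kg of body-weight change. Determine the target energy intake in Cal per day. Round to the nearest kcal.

Harris-Benedict: BMR = 447.593 + 9.247(72) + 3.098(200) − 4.33(54) = 1499.157 kcal/day.
TEE = 1499.157 × 1.975 = 2960.8351 kcal/day.
Required daily deficit = 0.6 × 7700 ÷ 7 = 660 kcal/day.
Target intake = 2960.8351 − 660 = 2300.8351 kcal/day.

2301 Cal per day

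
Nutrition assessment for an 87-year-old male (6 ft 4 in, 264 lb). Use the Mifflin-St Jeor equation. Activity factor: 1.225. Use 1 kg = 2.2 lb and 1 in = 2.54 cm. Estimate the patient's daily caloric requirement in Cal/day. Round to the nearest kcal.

2421 Cal/day

Convert to metric: weight = 264 ÷ 2.2 = 120 kg; height = (6×12 + 4) × 2.54 = 76 × 2.54 = 193.04 cm.
Mifflin-St Jeor (male): BMR = 10(120) + 6.25(193.04) − 5(87) + 5 = 1200 + 1206.5 − 435 + 5 = 1976.5 kcal/day.
TEE = BMR × activity factor = 1976.5 × 1.225 = 2421.2125 kcal/day.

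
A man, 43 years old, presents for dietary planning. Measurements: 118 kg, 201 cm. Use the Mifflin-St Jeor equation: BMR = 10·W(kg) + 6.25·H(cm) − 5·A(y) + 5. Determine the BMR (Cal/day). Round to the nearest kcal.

2226 Cal/day

Mifflin-St Jeor (male): BMR = 10(118) + 6.25(201) − 5(43) + 5 = 1180 + 1256.25 − 215 + 5 = 2226.25 kcal/day.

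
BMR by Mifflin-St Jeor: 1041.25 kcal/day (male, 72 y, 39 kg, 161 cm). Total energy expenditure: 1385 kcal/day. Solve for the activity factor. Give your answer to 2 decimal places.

Activity factor = TEE ÷ BMR = 1385 ÷ 1041.25 = 1.33.

1.33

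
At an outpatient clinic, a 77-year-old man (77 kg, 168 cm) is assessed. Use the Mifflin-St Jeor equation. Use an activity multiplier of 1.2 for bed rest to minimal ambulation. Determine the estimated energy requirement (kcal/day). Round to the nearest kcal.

Mifflin-St Jeor (male): BMR = 10(77) + 6.25(168) − 5(77) + 5 = 770 + 1050 − 385 + 5 = 1440 kcal/day.
TEE = BMR × activity factor = 1440 × 1.2 = 1728 kcal/day.

1728 kcal/day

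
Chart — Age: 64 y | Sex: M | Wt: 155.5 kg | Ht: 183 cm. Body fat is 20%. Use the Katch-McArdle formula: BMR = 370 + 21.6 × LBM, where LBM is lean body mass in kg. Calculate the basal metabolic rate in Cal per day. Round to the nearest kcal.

LBM = 155.5 × (1 − 0.2) = 124.4 kg. Katch-McArdle: BMR = 370 + 21.6 × 124.4 = 3057.04 kcal/day.

3057 Cal per day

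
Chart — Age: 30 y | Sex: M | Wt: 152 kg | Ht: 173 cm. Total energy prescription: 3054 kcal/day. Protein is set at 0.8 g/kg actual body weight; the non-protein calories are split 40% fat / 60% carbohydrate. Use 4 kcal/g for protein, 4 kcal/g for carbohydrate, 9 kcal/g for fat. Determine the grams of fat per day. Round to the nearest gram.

114 g/day

Protein = 0.8 × 152 = 121.6 g → 121.6 × 4 = 486.4 kcal.
Non-protein calories = 3054 − 486.4 = 2567.6 kcal.
Fat: 40% × 2567.6 = 1027.04 kcal; carbohydrate: 1540.56 kcal.
Fat: 1027.04 kcal ÷ 9 kcal/g = 114.1156 g.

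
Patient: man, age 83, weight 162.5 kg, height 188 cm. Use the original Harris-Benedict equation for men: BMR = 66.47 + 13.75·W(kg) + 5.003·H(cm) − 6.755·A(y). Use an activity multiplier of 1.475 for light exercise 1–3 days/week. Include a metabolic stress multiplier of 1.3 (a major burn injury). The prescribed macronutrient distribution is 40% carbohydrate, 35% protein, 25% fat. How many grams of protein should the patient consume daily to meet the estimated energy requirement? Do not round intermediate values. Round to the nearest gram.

450 g/day

Harris-Benedict: BMR = 66.47 + 13.75(162.5) + 5.003(188) − 6.755(83) = 2680.744 kcal/day.
TEE = 2680.744 × 1.475 = 3954.0974 kcal/day.
With stress factor 1.3: 3954.0974 × 1.3 = 5140.3266 kcal/day.
Protein energy = 35% × 5140.3266 = 1799.1143 kcal.
Protein = 1799.1143 ÷ 4 kcal/g = 449.7786 g.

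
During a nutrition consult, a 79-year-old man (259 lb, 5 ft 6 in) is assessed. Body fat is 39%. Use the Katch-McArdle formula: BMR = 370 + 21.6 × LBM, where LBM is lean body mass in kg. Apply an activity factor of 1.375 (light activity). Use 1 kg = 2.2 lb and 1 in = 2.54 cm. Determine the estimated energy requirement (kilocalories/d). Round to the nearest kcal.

2642 kilocalories/d

Convert to metric: weight = 259 ÷ 2.2 = 117.7273 kg; height = (5×12 + 6) × 2.54 = 66 × 2.54 = 167.64 cm.
LBM = 117.7273 × (1 − 0.39) = 71.8136 kg. Katch-McArdle: BMR = 370 + 21.6 × 71.8136 = 1921.1745 kcal/day.
TEE = BMR × activity factor = 1921.1745 × 1.375 = 2641.615 kcal/day.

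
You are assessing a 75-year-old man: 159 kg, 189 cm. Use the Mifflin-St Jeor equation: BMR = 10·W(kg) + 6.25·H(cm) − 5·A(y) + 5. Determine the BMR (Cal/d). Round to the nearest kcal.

Mifflin-St Jeor (male): BMR = 10(159) + 6.25(189) − 5(75) + 5 = 1590 + 1181.25 − 375 + 5 = 2401.25 kcal/day.

2401 Cal/d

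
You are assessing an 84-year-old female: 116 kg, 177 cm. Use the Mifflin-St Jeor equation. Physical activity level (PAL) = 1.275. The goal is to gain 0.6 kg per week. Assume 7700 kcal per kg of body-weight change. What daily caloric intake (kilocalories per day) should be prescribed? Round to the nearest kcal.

Mifflin-St Jeor (female): BMR = 10(116) + 6.25(177) − 5(84) − 161 = 1160 + 1106.25 − 420 − 161 = 1685.25 kcal/day.
TEE = 1685.25 × 1.275 = 2148.6938 kcal/day.
Required daily surplus = 0.6 × 7700 ÷ 7 = 660 kcal/day.
Target intake = 2148.6938 + 660 = 2808.6938 kcal/day.

2809 kilocalories per day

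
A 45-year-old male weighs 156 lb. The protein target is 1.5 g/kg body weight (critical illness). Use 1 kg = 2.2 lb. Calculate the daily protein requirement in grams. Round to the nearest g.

Weight in kg = 156 ÷ 2.2 = 70.9091 kg.
Protein = 1.5 g/kg × 70.9091 kg = 106.3636 g/day.

106 g/day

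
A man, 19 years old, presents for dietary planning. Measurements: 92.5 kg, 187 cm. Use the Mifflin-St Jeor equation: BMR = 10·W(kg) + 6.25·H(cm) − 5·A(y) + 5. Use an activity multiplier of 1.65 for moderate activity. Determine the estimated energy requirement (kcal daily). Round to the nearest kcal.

Mifflin-St Jeor (male): BMR = 10(92.5) + 6.25(187) − 5(19) + 5 = 925 + 1168.75 − 95 + 5 = 2003.75 kcal/day.
TEE = BMR × activity factor = 2003.75 × 1.65 = 3306.1875 kcal/day.

3306 kcal daily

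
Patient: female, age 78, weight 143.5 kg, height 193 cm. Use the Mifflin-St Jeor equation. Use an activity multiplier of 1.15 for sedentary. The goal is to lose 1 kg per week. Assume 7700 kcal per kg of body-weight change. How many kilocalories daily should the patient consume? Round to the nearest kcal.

1304 kilocalories daily

Mifflin-St Jeor (female): BMR = 10(143.5) + 6.25(193) − 5(78) − 161 = 1435 + 1206.25 − 390 − 161 = 2090.25 kcal/day.
TEE = 2090.25 × 1.15 = 2403.7875 kcal/day.
Required daily deficit = 1 × 7700 ÷ 7 = 1100 kcal/day.
Target intake = 2403.7875 − 1100 = 1303.7875 kcal/day.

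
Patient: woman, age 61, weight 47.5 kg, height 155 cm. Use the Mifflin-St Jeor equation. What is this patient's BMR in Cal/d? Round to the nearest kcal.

Mifflin-St Jeor (female): BMR = 10(47.5) + 6.25(155) − 5(61) − 161 = 475 + 968.75 − 305 − 161 = 977.75 kcal/day.

978 Cal/d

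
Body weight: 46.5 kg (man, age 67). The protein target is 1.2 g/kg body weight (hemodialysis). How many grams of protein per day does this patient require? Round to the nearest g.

Protein = 1.2 g/kg × 46.5 kg = 55.8 g/day.

56 g/day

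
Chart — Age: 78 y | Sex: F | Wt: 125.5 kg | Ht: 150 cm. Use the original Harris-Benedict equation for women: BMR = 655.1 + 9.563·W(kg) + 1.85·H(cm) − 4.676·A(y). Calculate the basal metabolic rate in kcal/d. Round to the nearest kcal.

1768 kcal/d

Harris-Benedict: BMR = 655.1 + 9.563(125.5) + 1.85(150) − 4.676(78) = 1768.0285 kcal/day.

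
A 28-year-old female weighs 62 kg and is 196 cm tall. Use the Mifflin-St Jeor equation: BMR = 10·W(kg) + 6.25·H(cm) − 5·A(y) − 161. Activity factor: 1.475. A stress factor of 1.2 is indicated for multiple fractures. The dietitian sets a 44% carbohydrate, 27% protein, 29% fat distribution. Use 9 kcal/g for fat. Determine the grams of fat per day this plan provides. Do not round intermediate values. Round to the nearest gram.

88 g/day

Mifflin-St Jeor (female): BMR = 10(62) + 6.25(196) − 5(28) − 161 = 620 + 1225 − 140 − 161 = 1544 kcal/day.
TEE = 1544 × 1.475 = 2277.4 kcal/day.
With stress factor 1.2: 2277.4 × 1.2 = 2732.88 kcal/day.
Fat energy = 29% × 2732.88 = 792.5352 kcal.
Fat = 792.5352 ÷ 9 kcal/g = 88.0595 g.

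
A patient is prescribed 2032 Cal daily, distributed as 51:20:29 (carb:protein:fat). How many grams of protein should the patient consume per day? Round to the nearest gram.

Protein energy = 20% × 2032 = 406.4 kcal.
At 4 kcal/g: 406.4 ÷ 4 = 101.6 g.

102 g/day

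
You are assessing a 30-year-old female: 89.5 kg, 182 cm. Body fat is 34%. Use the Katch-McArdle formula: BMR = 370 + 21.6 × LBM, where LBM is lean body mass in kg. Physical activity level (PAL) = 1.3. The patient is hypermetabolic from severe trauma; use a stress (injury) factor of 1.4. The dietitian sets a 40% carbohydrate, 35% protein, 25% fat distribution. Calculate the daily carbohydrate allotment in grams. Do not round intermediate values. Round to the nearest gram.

300 g/day

LBM = 89.5 × (1 − 0.34) = 59.07 kg. Katch-McArdle: BMR = 370 + 21.6 × 59.07 = 1645.912 kcal/day.
TEE = 1645.912 × 1.3 = 2139.6856 kcal/day.
With stress factor 1.4: 2139.6856 × 1.4 = 2995.5598 kcal/day.
Carbohydrate energy = 40% × 2995.5598 = 1198.2239 kcal.
Carbohydrate = 1198.2239 ÷ 4 kcal/g = 299.556 g.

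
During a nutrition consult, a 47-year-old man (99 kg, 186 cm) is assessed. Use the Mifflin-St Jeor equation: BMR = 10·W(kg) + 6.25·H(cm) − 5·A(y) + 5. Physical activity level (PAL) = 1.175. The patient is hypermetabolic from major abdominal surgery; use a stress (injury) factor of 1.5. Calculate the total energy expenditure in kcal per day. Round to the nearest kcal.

Mifflin-St Jeor (male): BMR = 10(99) + 6.25(186) − 5(47) + 5 = 990 + 1162.5 − 235 + 5 = 1922.5 kcal/day.
TEE = BMR × activity factor = 1922.5 × 1.175 = 2258.9375 kcal/day.
Apply stress factor: 2258.9375 × 1.5 = 3388.4063 kcal/day.

3388 kcal per day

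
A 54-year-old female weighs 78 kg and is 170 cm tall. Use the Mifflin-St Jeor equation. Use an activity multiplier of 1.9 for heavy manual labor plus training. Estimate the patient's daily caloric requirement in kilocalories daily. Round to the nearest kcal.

2682 kilocalories daily

Mifflin-St Jeor (female): BMR = 10(78) + 6.25(170) − 5(54) − 161 = 780 + 1062.5 − 270 − 161 = 1411.5 kcal/day.
TEE = BMR × activity factor = 1411.5 × 1.9 = 2681.85 kcal/day.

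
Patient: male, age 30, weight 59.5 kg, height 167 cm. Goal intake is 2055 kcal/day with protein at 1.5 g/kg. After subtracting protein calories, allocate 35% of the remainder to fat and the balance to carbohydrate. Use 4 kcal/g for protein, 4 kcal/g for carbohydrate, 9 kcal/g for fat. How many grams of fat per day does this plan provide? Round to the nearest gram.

66 g/day

Protein = 1.5 × 59.5 = 89.25 g → 89.25 × 4 = 357 kcal.
Non-protein calories = 2055 − 357 = 1698 kcal.
Fat: 35% × 1698 = 594.3 kcal; carbohydrate: 1103.7 kcal.
Fat: 594.3 kcal ÷ 9 kcal/g = 66.0333 g.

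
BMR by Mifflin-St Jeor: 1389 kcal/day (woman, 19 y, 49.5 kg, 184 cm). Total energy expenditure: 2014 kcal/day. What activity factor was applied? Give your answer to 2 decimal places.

1.45

Activity factor = TEE ÷ BMR = 2014 ÷ 1389 = 1.45.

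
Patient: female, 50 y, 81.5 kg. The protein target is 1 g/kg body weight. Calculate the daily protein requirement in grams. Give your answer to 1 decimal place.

81.5 g/day

Protein = 1 g/kg × 81.5 kg = 81.5 g/day.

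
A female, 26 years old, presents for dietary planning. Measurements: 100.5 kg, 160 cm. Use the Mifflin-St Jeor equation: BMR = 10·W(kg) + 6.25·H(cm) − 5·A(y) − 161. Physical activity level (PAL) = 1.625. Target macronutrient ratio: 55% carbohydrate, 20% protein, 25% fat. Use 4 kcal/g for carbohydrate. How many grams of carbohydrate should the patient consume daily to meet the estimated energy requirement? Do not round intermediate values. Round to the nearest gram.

Mifflin-St Jeor (female): BMR = 10(100.5) + 6.25(160) − 5(26) − 161 = 1005 + 1000 − 130 − 161 = 1714 kcal/day.
TEE = 1714 × 1.625 = 2785.25 kcal/day.
Carbohydrate energy = 55% × 2785.25 = 1531.8875 kcal.
Carbohydrate = 1531.8875 ÷ 4 kcal/g = 382.9719 g.

383 g/day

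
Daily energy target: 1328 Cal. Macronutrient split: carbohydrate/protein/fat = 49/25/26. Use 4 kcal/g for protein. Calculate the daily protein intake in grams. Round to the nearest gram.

83 g/day

Protein energy = 25% × 1328 = 332 kcal.
At 4 kcal/g: 332 ÷ 4 = 83 g.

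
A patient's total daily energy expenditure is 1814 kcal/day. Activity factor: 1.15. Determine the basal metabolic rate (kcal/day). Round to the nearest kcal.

BMR = TEE ÷ activity factor = 1814 ÷ 1.15 = 1577.3913 kcal/day.

1577 kcal/day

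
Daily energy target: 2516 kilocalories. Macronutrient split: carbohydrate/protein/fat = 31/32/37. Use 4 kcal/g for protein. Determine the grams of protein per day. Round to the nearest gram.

201 g/day

Protein energy = 32% × 2516 = 805.12 kcal.
At 4 kcal/g: 805.12 ÷ 4 = 201.28 g.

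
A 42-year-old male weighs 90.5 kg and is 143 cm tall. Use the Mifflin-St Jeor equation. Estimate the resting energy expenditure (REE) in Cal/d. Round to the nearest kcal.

Mifflin-St Jeor (male): BMR = 10(90.5) + 6.25(143) − 5(42) + 5 = 905 + 893.75 − 210 + 5 = 1593.75 kcal/day.

1594 Cal/d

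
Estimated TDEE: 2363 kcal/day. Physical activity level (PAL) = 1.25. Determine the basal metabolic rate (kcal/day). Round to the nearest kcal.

1890 kcal/day

BMR = TEE ÷ activity factor = 2363 ÷ 1.25 = 1890.4 kcal/day.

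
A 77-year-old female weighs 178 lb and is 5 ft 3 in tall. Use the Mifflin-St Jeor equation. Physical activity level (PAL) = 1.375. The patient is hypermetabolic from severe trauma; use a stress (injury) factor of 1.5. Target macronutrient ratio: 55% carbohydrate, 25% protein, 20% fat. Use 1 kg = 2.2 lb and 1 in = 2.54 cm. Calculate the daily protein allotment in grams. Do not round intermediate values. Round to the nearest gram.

Convert to metric: weight = 178 ÷ 2.2 = 80.9091 kg; height = (5×12 + 3) × 2.54 = 63 × 2.54 = 160.02 cm.
Mifflin-St Jeor (female): BMR = 10(80.9091) + 6.25(160.02) − 5(77) − 161 = 809.0909 + 1000.125 − 385 − 161 = 1263.2159 kcal/day.
TEE = 1263.2159 × 1.375 = 1736.9219 kcal/day.
With stress factor 1.5: 1736.9219 × 1.5 = 2605.3828 kcal/day.
Protein energy = 25% × 2605.3828 = 651.3457 kcal.
Protein = 651.3457 ÷ 4 kcal/g = 162.8364 g.

163 g/day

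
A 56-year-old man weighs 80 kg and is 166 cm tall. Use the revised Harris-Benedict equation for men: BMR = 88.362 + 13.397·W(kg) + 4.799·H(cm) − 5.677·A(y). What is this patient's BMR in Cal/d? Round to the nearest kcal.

Harris-Benedict: BMR = 88.362 + 13.397(80) + 4.799(166) − 5.677(56) = 1638.844 kcal/day.

1639 Cal/d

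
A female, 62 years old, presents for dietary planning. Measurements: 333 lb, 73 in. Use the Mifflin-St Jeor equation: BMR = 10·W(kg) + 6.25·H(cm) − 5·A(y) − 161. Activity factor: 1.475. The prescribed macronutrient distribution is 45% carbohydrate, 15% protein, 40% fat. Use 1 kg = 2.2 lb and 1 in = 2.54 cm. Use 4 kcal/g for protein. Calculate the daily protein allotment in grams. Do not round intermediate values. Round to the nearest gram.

Convert to metric: weight = 333 ÷ 2.2 = 151.3636 kg; height = 73 × 2.54 = 185.42 cm.
Mifflin-St Jeor (female): BMR = 10(151.3636) + 6.25(185.42) − 5(62) − 161 = 1513.6364 + 1158.875 − 310 − 161 = 2201.5114 kcal/day.
TEE = 2201.5114 × 1.475 = 3247.2293 kcal/day.
Protein energy = 15% × 3247.2293 = 487.0844 kcal.
Protein = 487.0844 ÷ 4 kcal/g = 121.7711 g.

122 g/day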